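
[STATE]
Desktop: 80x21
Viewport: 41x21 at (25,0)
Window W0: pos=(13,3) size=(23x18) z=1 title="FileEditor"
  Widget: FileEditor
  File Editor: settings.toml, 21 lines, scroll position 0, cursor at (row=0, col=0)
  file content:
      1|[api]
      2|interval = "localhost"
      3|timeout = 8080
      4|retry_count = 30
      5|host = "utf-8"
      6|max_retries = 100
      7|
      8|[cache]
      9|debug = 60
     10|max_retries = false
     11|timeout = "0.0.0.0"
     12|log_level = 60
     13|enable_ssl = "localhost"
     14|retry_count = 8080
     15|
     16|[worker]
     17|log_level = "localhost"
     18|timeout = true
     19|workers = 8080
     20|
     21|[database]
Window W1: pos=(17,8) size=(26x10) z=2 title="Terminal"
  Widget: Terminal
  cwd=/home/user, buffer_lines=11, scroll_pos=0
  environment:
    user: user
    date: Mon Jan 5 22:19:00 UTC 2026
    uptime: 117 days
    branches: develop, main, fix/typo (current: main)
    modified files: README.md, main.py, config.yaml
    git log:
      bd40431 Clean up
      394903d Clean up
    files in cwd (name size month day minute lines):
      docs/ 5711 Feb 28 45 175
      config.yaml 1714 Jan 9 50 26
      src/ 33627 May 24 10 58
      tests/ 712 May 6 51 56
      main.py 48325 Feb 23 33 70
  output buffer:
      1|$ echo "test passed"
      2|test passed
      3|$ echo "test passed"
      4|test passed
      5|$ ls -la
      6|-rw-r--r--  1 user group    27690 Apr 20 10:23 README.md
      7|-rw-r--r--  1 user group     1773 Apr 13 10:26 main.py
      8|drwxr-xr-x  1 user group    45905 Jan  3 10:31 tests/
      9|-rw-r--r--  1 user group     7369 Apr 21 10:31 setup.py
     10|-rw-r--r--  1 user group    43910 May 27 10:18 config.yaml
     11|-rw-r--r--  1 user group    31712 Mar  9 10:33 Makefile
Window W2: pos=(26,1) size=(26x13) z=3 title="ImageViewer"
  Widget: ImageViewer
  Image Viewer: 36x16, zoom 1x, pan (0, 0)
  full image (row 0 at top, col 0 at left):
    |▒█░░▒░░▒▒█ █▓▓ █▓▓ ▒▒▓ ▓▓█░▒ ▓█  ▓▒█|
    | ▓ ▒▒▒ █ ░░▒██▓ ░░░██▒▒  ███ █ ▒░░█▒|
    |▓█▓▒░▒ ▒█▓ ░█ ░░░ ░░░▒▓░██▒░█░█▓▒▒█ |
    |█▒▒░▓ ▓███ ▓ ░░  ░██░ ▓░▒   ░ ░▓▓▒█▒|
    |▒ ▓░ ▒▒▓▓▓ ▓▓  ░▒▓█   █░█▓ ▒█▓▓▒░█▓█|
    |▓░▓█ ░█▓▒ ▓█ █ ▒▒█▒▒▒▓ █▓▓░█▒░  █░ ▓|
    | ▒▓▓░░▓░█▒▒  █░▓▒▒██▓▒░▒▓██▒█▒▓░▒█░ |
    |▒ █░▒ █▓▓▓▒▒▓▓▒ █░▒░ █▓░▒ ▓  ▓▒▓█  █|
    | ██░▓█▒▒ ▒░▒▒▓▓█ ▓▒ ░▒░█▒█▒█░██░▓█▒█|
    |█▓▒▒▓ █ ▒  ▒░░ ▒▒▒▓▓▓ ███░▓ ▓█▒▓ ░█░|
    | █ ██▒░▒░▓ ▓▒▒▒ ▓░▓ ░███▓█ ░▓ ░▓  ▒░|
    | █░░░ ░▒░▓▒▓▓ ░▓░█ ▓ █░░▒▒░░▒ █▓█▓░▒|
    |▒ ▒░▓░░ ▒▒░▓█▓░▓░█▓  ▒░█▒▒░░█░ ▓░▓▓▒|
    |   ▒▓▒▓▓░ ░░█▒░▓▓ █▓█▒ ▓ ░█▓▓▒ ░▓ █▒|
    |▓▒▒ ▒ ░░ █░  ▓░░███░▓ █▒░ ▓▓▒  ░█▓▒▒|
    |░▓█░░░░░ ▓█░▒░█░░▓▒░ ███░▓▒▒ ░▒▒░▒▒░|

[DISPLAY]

                                         
 ┏━━━━━━━━━━━━━━━━━━━━━━━━┓              
 ┃ ImageViewer            ┃              
━┠────────────────────────┨              
 ┃▒█░░▒░░▒▒█ █▓▓ █▓▓ ▒▒▓ ▓┃              
─┃ ▓ ▒▒▒ █ ░░▒██▓ ░░░██▒▒ ┃              
 ┃▓█▓▒░▒ ▒█▓ ░█ ░░░ ░░░▒▓░┃              
"┃█▒▒░▓ ▓███ ▓ ░░  ░██░ ▓░┃              
━┃▒ ▓░ ▒▒▓▓▓ ▓▓  ░▒▓█   █░┃              
a┃▓░▓█ ░█▓▒ ▓█ █ ▒▒█▒▒▒▓ █┃              
─┃ ▒▓▓░░▓░█▒▒  █░▓▒▒██▓▒░▒┃              
"┃▒ █░▒ █▓▓▓▒▒▓▓▒ █░▒░ █▓░┃              
s┃ ██░▓█▒▒ ▒░▒▒▓▓█ ▓▒ ░▒░█┃              
"┗━━━━━━━━━━━━━━━━━━━━━━━━┛              
ssed             ┃                       
a                ┃                       
r--  1 user group┃                       
━━━━━━━━━━━━━━━━━┛                       
= "localh░┃                              
 = 8080  ▼┃                              
━━━━━━━━━━┛                              


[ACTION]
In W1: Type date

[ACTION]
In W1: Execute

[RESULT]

                                         
 ┏━━━━━━━━━━━━━━━━━━━━━━━━┓              
 ┃ ImageViewer            ┃              
━┠────────────────────────┨              
 ┃▒█░░▒░░▒▒█ █▓▓ █▓▓ ▒▒▓ ▓┃              
─┃ ▓ ▒▒▒ █ ░░▒██▓ ░░░██▒▒ ┃              
 ┃▓█▓▒░▒ ▒█▓ ░█ ░░░ ░░░▒▓░┃              
"┃█▒▒░▓ ▓███ ▓ ░░  ░██░ ▓░┃              
━┃▒ ▓░ ▒▒▓▓▓ ▓▓  ░▒▓█   █░┃              
a┃▓░▓█ ░█▓▒ ▓█ █ ▒▒█▒▒▒▓ █┃              
─┃ ▒▓▓░░▓░█▒▒  █░▓▒▒██▓▒░▒┃              
r┃▒ █░▒ █▓▓▓▒▒▓▓▒ █░▒░ █▓░┃              
r┃ ██░▓█▒▒ ▒░▒▒▓▓█ ▓▒ ░▒░█┃              
r┗━━━━━━━━━━━━━━━━━━━━━━━━┛              
                 ┃                       
 5 22:19:00 UTC 2┃                       
                 ┃                       
━━━━━━━━━━━━━━━━━┛                       
= "localh░┃                              
 = 8080  ▼┃                              
━━━━━━━━━━┛                              


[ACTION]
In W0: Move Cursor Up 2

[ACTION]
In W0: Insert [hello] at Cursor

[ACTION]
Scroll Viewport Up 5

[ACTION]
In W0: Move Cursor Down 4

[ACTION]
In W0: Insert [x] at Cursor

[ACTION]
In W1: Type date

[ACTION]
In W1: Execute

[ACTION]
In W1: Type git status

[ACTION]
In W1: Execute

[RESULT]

                                         
 ┏━━━━━━━━━━━━━━━━━━━━━━━━┓              
 ┃ ImageViewer            ┃              
━┠────────────────────────┨              
 ┃▒█░░▒░░▒▒█ █▓▓ █▓▓ ▒▒▓ ▓┃              
─┃ ▓ ▒▒▒ █ ░░▒██▓ ░░░██▒▒ ┃              
 ┃▓█▓▒░▒ ▒█▓ ░█ ░░░ ░░░▒▓░┃              
"┃█▒▒░▓ ▓███ ▓ ░░  ░██░ ▓░┃              
━┃▒ ▓░ ▒▒▓▓▓ ▓▓  ░▒▓█   █░┃              
a┃▓░▓█ ░█▓▒ ▓█ █ ▒▒█▒▒▒▓ █┃              
─┃ ▒▓▓░░▓░█▒▒  █░▓▒▒██▓▒░▒┃              
 ┃▒ █░▒ █▓▓▓▒▒▓▓▒ █░▒░ █▓░┃              
 ┃ ██░▓█▒▒ ▒░▒▒▓▓█ ▓▒ ░▒░█┃              
 ┗━━━━━━━━━━━━━━━━━━━━━━━━┛              
 modified:   main┃                       
 modified:   conf┃                       
                 ┃                       
━━━━━━━━━━━━━━━━━┛                       
= "localh░┃                              
 = 8080  ▼┃                              
━━━━━━━━━━┛                              


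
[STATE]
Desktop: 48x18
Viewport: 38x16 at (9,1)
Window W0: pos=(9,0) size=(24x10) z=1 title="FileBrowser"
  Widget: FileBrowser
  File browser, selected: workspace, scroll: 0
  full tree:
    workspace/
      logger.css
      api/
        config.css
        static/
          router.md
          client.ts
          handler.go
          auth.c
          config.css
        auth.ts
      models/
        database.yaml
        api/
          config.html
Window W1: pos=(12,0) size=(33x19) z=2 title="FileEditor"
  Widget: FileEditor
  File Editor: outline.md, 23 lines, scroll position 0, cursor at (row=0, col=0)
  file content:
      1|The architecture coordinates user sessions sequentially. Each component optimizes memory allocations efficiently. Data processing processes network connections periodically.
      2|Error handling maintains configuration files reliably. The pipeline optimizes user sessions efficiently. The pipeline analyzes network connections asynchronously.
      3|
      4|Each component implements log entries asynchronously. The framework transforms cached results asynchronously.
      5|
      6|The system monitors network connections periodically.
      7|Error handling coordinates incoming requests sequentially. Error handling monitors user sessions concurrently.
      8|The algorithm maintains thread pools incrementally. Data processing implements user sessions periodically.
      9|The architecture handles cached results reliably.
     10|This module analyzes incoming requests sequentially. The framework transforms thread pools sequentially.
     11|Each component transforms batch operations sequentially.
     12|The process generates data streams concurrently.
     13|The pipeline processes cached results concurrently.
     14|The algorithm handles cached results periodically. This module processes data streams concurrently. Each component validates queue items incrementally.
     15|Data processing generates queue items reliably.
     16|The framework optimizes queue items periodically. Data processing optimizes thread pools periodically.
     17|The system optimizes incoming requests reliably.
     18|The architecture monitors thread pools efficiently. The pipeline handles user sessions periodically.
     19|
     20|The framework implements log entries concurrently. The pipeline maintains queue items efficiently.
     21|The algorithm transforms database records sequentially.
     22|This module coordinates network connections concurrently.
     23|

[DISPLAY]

┃ F┃ FileEditor                    ┃  
┠──┠───────────────────────────────┨  
┃> ┃█he architecture coordinates u▲┃  
┃  ┃Error handling maintains confi█┃  
┃  ┃                              ░┃  
┃  ┃Each component implements log ░┃  
┃  ┃                              ░┃  
┃  ┃The system monitors network co░┃  
┗━━┃Error handling coordinates inc░┃  
   ┃The algorithm maintains thread░┃  
   ┃The architecture handles cache░┃  
   ┃This module analyzes incoming ░┃  
   ┃Each component transforms batc░┃  
   ┃The process generates data str░┃  
   ┃The pipeline processes cached ░┃  
   ┃The algorithm handles cached r░┃  


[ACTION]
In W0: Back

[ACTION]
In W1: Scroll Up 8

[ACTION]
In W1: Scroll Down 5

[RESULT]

┃ F┃ FileEditor                    ┃  
┠──┠───────────────────────────────┨  
┃> ┃The system monitors network co▲┃  
┃  ┃Error handling coordinates inc░┃  
┃  ┃The algorithm maintains thread░┃  
┃  ┃The architecture handles cache░┃  
┃  ┃This module analyzes incoming ░┃  
┃  ┃Each component transforms batc░┃  
┗━━┃The process generates data str░┃  
   ┃The pipeline processes cached ░┃  
   ┃The algorithm handles cached r░┃  
   ┃Data processing generates queu█┃  
   ┃The framework optimizes queue ░┃  
   ┃The system optimizes incoming ░┃  
   ┃The architecture monitors thre░┃  
   ┃                              ░┃  


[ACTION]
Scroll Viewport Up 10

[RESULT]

┏━━┏━━━━━━━━━━━━━━━━━━━━━━━━━━━━━━━┓  
┃ F┃ FileEditor                    ┃  
┠──┠───────────────────────────────┨  
┃> ┃The system monitors network co▲┃  
┃  ┃Error handling coordinates inc░┃  
┃  ┃The algorithm maintains thread░┃  
┃  ┃The architecture handles cache░┃  
┃  ┃This module analyzes incoming ░┃  
┃  ┃Each component transforms batc░┃  
┗━━┃The process generates data str░┃  
   ┃The pipeline processes cached ░┃  
   ┃The algorithm handles cached r░┃  
   ┃Data processing generates queu█┃  
   ┃The framework optimizes queue ░┃  
   ┃The system optimizes incoming ░┃  
   ┃The architecture monitors thre░┃  


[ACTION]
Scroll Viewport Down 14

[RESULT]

┠──┠───────────────────────────────┨  
┃> ┃The system monitors network co▲┃  
┃  ┃Error handling coordinates inc░┃  
┃  ┃The algorithm maintains thread░┃  
┃  ┃The architecture handles cache░┃  
┃  ┃This module analyzes incoming ░┃  
┃  ┃Each component transforms batc░┃  
┗━━┃The process generates data str░┃  
   ┃The pipeline processes cached ░┃  
   ┃The algorithm handles cached r░┃  
   ┃Data processing generates queu█┃  
   ┃The framework optimizes queue ░┃  
   ┃The system optimizes incoming ░┃  
   ┃The architecture monitors thre░┃  
   ┃                              ░┃  
   ┃The framework implements log e▼┃  


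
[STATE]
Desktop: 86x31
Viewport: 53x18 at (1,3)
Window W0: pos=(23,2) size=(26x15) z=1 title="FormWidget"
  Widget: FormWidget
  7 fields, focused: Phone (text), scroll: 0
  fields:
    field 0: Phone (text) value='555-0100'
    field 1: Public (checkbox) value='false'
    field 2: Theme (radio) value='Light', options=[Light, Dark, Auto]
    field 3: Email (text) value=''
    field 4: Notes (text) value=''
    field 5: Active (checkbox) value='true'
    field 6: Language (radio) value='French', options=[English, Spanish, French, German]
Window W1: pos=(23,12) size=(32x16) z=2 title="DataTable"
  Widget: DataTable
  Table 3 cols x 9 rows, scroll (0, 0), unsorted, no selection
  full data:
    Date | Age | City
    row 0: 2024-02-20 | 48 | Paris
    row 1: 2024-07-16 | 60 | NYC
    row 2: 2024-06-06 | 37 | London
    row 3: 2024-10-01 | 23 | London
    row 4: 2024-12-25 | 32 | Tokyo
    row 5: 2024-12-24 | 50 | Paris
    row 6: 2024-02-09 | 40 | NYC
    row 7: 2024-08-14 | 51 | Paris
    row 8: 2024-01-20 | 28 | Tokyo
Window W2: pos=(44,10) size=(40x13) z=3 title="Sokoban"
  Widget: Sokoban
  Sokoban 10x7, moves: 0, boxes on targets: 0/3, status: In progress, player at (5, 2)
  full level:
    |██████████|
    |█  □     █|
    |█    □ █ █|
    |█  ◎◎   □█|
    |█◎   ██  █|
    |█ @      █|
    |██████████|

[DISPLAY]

                      ┃ FormWidget             ┃     
                      ┠────────────────────────┨     
                      ┃> Phone:      [555-0100]┃     
                      ┃  Public:     [ ]       ┃     
                      ┃  Theme:      (●) Light ┃     
                      ┃  Email:      [        ]┃     
                      ┃  Notes:      [        ]┃     
                      ┃  Active:     [x]   ┏━━━━━━━━━
                      ┃  Language:   ( ) En┃ Sokoban 
                      ┏━━━━━━━━━━━━━━━━━━━━┠─────────
                      ┃ DataTable          ┃█████████
                      ┠────────────────────┃█  □     
                      ┃Date      │Age│City ┃█    □ █ 
                      ┃──────────┼───┼─────┃█  ◎◎   □
                      ┃2024-02-20│48 │Paris┃█◎   ██  
                      ┃2024-07-16│60 │NYC  ┃█ @      
                      ┃2024-06-06│37 │Londo┃█████████
                      ┃2024-10-01│23 │Londo┃Moves: 0 


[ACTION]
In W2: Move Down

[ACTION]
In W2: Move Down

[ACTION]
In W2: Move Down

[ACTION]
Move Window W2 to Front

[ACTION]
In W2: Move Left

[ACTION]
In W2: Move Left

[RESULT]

                      ┃ FormWidget             ┃     
                      ┠────────────────────────┨     
                      ┃> Phone:      [555-0100]┃     
                      ┃  Public:     [ ]       ┃     
                      ┃  Theme:      (●) Light ┃     
                      ┃  Email:      [        ]┃     
                      ┃  Notes:      [        ]┃     
                      ┃  Active:     [x]   ┏━━━━━━━━━
                      ┃  Language:   ( ) En┃ Sokoban 
                      ┏━━━━━━━━━━━━━━━━━━━━┠─────────
                      ┃ DataTable          ┃█████████
                      ┠────────────────────┃█  □     
                      ┃Date      │Age│City ┃█    □ █ 
                      ┃──────────┼───┼─────┃█  ◎◎   □
                      ┃2024-02-20│48 │Paris┃█◎   ██  
                      ┃2024-07-16│60 │NYC  ┃█@       
                      ┃2024-06-06│37 │Londo┃█████████
                      ┃2024-10-01│23 │Londo┃Moves: 1 


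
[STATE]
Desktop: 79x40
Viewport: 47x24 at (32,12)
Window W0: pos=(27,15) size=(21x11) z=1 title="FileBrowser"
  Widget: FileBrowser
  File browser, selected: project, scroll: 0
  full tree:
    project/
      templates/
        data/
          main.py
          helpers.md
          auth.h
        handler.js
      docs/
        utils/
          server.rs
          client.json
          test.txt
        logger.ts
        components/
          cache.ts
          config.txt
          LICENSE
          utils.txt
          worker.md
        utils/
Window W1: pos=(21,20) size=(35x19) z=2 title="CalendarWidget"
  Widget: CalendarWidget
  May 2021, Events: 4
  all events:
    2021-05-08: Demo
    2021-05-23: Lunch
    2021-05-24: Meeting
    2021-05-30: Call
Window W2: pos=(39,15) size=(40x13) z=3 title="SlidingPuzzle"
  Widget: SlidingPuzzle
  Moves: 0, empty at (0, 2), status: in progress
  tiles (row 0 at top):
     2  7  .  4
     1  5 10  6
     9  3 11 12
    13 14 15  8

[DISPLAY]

                                               
                                               
                                               
━━━━━━━┏━━━━━━━━━━━━━━━━━━━━━━━━━━━━━━━━━━━━━━┓
eBrowse┃ SlidingPuzzle                        ┃
───────┠──────────────────────────────────────┨
] proje┃┌────┬────┬────┬────┐                 ┃
[+] tem┃│  2 │  7 │    │  4 │                 ┃
━━━━━━━┃├────┼────┼────┼────┤                 ┃
idget  ┃│  1 │  5 │ 10 │  6 │                 ┃
───────┃├────┼────┼────┼────┤                 ┃
   May ┃│  9 │  3 │ 11 │ 12 │                 ┃
h Fr Sa┃├────┼────┼────┼────┤                 ┃
      1┃│ 13 │ 14 │ 15 │  8 │                 ┃
6  7  8┃└────┴────┴────┴────┘                 ┃
3 14 15┗━━━━━━━━━━━━━━━━━━━━━━━━━━━━━━━━━━━━━━┛
0 21 22 23*            ┃                       
27 28 29 30*           ┃                       
                       ┃                       
                       ┃                       
                       ┃                       
                       ┃                       
                       ┃                       
                       ┃                       


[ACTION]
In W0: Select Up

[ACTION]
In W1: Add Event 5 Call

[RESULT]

                                               
                                               
                                               
━━━━━━━┏━━━━━━━━━━━━━━━━━━━━━━━━━━━━━━━━━━━━━━┓
eBrowse┃ SlidingPuzzle                        ┃
───────┠──────────────────────────────────────┨
] proje┃┌────┬────┬────┬────┐                 ┃
[+] tem┃│  2 │  7 │    │  4 │                 ┃
━━━━━━━┃├────┼────┼────┼────┤                 ┃
idget  ┃│  1 │  5 │ 10 │  6 │                 ┃
───────┃├────┼────┼────┼────┤                 ┃
   May ┃│  9 │  3 │ 11 │ 12 │                 ┃
h Fr Sa┃├────┼────┼────┼────┤                 ┃
      1┃│ 13 │ 14 │ 15 │  8 │                 ┃
 6  7  ┃└────┴────┴────┴────┘                 ┃
3 14 15┗━━━━━━━━━━━━━━━━━━━━━━━━━━━━━━━━━━━━━━┛
0 21 22 23*            ┃                       
27 28 29 30*           ┃                       
                       ┃                       
                       ┃                       
                       ┃                       
                       ┃                       
                       ┃                       
                       ┃                       


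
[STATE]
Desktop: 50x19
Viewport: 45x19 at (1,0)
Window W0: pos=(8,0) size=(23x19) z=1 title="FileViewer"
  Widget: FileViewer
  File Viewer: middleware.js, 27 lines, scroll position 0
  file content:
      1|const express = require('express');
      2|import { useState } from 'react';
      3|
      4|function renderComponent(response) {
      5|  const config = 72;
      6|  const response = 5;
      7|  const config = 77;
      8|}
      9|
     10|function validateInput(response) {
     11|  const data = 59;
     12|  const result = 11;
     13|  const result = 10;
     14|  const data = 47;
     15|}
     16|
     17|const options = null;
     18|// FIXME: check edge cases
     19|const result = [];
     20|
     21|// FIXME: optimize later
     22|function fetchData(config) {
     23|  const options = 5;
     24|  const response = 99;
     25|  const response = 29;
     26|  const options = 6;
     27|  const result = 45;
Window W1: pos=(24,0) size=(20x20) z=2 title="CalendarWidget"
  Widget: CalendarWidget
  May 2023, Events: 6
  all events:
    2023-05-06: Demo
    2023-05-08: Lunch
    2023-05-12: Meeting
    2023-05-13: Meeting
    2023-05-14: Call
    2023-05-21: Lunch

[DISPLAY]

       ┏━━━━━━━━━━━━━━━┏━━━━━━━━━━━━━━━━━━┓  
       ┃ FileViewer    ┃ CalendarWidget   ┃  
       ┠───────────────┠──────────────────┨  
       ┃const express =┃     May 2023     ┃  
       ┃import { useSta┃Mo Tu We Th Fr Sa ┃  
       ┃               ┃ 1  2  3  4  5  6*┃  
       ┃function render┃ 8*  9 10 11 12* 1┃  
       ┃  const config ┃15 16 17 18 19 20 ┃  
       ┃  const respons┃22 23 24 25 26 27 ┃  
       ┃  const config ┃29 30 31          ┃  
       ┃}              ┃                  ┃  
       ┃               ┃                  ┃  
       ┃function valida┃                  ┃  
       ┃  const data = ┃                  ┃  
       ┃  const result ┃                  ┃  
       ┃  const result ┃                  ┃  
       ┃  const data = ┃                  ┃  
       ┃}              ┃                  ┃  
       ┗━━━━━━━━━━━━━━━┃                  ┃  


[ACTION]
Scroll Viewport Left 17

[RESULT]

        ┏━━━━━━━━━━━━━━━┏━━━━━━━━━━━━━━━━━━┓ 
        ┃ FileViewer    ┃ CalendarWidget   ┃ 
        ┠───────────────┠──────────────────┨ 
        ┃const express =┃     May 2023     ┃ 
        ┃import { useSta┃Mo Tu We Th Fr Sa ┃ 
        ┃               ┃ 1  2  3  4  5  6*┃ 
        ┃function render┃ 8*  9 10 11 12* 1┃ 
        ┃  const config ┃15 16 17 18 19 20 ┃ 
        ┃  const respons┃22 23 24 25 26 27 ┃ 
        ┃  const config ┃29 30 31          ┃ 
        ┃}              ┃                  ┃ 
        ┃               ┃                  ┃ 
        ┃function valida┃                  ┃ 
        ┃  const data = ┃                  ┃ 
        ┃  const result ┃                  ┃ 
        ┃  const result ┃                  ┃ 
        ┃  const data = ┃                  ┃ 
        ┃}              ┃                  ┃ 
        ┗━━━━━━━━━━━━━━━┃                  ┃ 


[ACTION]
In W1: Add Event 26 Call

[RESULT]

        ┏━━━━━━━━━━━━━━━┏━━━━━━━━━━━━━━━━━━┓ 
        ┃ FileViewer    ┃ CalendarWidget   ┃ 
        ┠───────────────┠──────────────────┨ 
        ┃const express =┃     May 2023     ┃ 
        ┃import { useSta┃Mo Tu We Th Fr Sa ┃ 
        ┃               ┃ 1  2  3  4  5  6*┃ 
        ┃function render┃ 8*  9 10 11 12* 1┃ 
        ┃  const config ┃15 16 17 18 19 20 ┃ 
        ┃  const respons┃22 23 24 25 26* 27┃ 
        ┃  const config ┃29 30 31          ┃ 
        ┃}              ┃                  ┃ 
        ┃               ┃                  ┃ 
        ┃function valida┃                  ┃ 
        ┃  const data = ┃                  ┃ 
        ┃  const result ┃                  ┃ 
        ┃  const result ┃                  ┃ 
        ┃  const data = ┃                  ┃ 
        ┃}              ┃                  ┃ 
        ┗━━━━━━━━━━━━━━━┃                  ┃ 


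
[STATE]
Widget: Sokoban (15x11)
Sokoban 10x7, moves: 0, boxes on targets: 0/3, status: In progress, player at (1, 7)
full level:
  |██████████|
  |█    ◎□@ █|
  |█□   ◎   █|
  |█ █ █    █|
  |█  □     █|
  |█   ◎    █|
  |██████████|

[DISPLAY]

██████████     
█    ◎□@ █     
█□   ◎   █     
█ █ █    █     
█  □     █     
█   ◎    █     
██████████     
Moves: 0  0/3  
               
               
               


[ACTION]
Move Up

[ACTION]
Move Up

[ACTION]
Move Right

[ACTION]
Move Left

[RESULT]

██████████     
█    ◎□@ █     
█□   ◎   █     
█ █ █    █     
█  □     █     
█   ◎    █     
██████████     
Moves: 2  0/3  
               
               
               


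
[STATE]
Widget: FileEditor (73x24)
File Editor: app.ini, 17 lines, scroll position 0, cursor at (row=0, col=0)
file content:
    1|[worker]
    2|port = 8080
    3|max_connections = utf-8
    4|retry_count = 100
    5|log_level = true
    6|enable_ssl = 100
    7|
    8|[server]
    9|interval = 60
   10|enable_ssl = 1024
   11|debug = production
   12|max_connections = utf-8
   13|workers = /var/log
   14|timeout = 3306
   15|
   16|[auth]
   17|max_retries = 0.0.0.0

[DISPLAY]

█worker]                                                                ▲
port = 8080                                                             █
max_connections = utf-8                                                 ░
retry_count = 100                                                       ░
log_level = true                                                        ░
enable_ssl = 100                                                        ░
                                                                        ░
[server]                                                                ░
interval = 60                                                           ░
enable_ssl = 1024                                                       ░
debug = production                                                      ░
max_connections = utf-8                                                 ░
workers = /var/log                                                      ░
timeout = 3306                                                          ░
                                                                        ░
[auth]                                                                  ░
max_retries = 0.0.0.0                                                   ░
                                                                        ░
                                                                        ░
                                                                        ░
                                                                        ░
                                                                        ░
                                                                        ░
                                                                        ▼


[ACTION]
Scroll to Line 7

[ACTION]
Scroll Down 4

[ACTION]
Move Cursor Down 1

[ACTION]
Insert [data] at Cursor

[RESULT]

[worker]                                                                ▲
data█ort = 8080                                                         █
max_connections = utf-8                                                 ░
retry_count = 100                                                       ░
log_level = true                                                        ░
enable_ssl = 100                                                        ░
                                                                        ░
[server]                                                                ░
interval = 60                                                           ░
enable_ssl = 1024                                                       ░
debug = production                                                      ░
max_connections = utf-8                                                 ░
workers = /var/log                                                      ░
timeout = 3306                                                          ░
                                                                        ░
[auth]                                                                  ░
max_retries = 0.0.0.0                                                   ░
                                                                        ░
                                                                        ░
                                                                        ░
                                                                        ░
                                                                        ░
                                                                        ░
                                                                        ▼


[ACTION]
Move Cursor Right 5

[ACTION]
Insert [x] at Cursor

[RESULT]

[worker]                                                                ▲
dataport x█ 8080                                                        █
max_connections = utf-8                                                 ░
retry_count = 100                                                       ░
log_level = true                                                        ░
enable_ssl = 100                                                        ░
                                                                        ░
[server]                                                                ░
interval = 60                                                           ░
enable_ssl = 1024                                                       ░
debug = production                                                      ░
max_connections = utf-8                                                 ░
workers = /var/log                                                      ░
timeout = 3306                                                          ░
                                                                        ░
[auth]                                                                  ░
max_retries = 0.0.0.0                                                   ░
                                                                        ░
                                                                        ░
                                                                        ░
                                                                        ░
                                                                        ░
                                                                        ░
                                                                        ▼


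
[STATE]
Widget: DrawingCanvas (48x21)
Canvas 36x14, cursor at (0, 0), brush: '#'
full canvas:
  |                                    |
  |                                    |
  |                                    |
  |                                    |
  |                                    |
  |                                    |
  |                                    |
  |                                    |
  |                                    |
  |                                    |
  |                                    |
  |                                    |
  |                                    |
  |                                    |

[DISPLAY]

+                                               
                                                
                                                
                                                
                                                
                                                
                                                
                                                
                                                
                                                
                                                
                                                
                                                
                                                
                                                
                                                
                                                
                                                
                                                
                                                
                                                


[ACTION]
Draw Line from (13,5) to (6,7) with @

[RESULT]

+                                               
                                                
                                                
                                                
                                                
                                                
       @                                        
       @                                        
      @                                         
      @                                         
      @                                         
      @                                         
     @                                          
     @                                          
                                                
                                                
                                                
                                                
                                                
                                                
                                                


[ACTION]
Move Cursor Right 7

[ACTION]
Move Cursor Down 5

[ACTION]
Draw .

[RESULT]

                                                
                                                
                                                
                                                
                                                
       .                                        
       @                                        
       @                                        
      @                                         
      @                                         
      @                                         
      @                                         
     @                                          
     @                                          
                                                
                                                
                                                
                                                
                                                
                                                
                                                


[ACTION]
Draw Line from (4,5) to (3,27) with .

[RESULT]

                                                
                                                
                                                
                 ...........                    
     ............                               
       .                                        
       @                                        
       @                                        
      @                                         
      @                                         
      @                                         
      @                                         
     @                                          
     @                                          
                                                
                                                
                                                
                                                
                                                
                                                
                                                


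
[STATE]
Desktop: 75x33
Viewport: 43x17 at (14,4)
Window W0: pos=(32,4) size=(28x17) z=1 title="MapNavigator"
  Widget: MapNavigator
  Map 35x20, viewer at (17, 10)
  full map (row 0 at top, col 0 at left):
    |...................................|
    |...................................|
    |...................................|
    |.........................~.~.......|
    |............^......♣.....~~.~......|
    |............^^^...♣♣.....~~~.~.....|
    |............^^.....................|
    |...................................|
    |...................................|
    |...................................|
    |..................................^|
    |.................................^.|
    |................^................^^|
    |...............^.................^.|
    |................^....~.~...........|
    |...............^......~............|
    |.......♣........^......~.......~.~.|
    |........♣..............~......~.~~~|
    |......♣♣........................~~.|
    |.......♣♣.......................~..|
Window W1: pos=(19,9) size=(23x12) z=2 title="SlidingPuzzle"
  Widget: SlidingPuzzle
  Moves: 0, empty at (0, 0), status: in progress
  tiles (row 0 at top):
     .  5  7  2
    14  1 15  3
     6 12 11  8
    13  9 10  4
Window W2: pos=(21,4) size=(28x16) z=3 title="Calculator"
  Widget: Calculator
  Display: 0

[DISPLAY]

       ┏━━━━━━━━━━━━━━━━━━━━━━━━━━┓━━━━━━━━
       ┃ Calculator               ┃        
       ┠──────────────────────────┨────────
       ┃                         0┃.....~~.
       ┃┌───┬───┬───┬───┐         ┃.....~~~
     ┏━┃│ 7 │ 8 │ 9 │ ÷ │         ┃........
     ┃ ┃├───┼───┼───┼───┤         ┃........
     ┠─┃│ 4 │ 5 │ 6 │ × │         ┃........
     ┃┌┃├───┼───┼───┼───┤         ┃........
     ┃│┃│ 1 │ 2 │ 3 │ - │         ┃........
     ┃├┃├───┼───┼───┼───┤         ┃........
     ┃│┃│ 0 │ . │ = │ + │         ┃........
     ┃├┃├───┼───┼───┼───┤         ┃........
     ┃│┃│ C │ MC│ MR│ M+│         ┃.~.~....
     ┃├┃└───┴───┴───┴───┘         ┃..~.....
     ┃│┗━━━━━━━━━━━━━━━━━━━━━━━━━━┛...~....
     ┗━━━━━━━━━━━━━━━━━━━━━┛━━━━━━━━━━━━━━━


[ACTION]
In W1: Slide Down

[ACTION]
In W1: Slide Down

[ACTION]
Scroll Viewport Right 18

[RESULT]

━━━━━━━━━━━━━━━━┓━━━━━━━━━━┓               
r               ┃          ┃               
────────────────┨──────────┨               
               0┃.....~~.~.┃               
──┬───┐         ┃.....~~~.~┃               
9 │ ÷ │         ┃..........┃               
──┼───┤         ┃..........┃               
6 │ × │         ┃..........┃               
──┼───┤         ┃..........┃               
3 │ - │         ┃..........┃               
──┼───┤         ┃..........┃               
= │ + │         ┃..........┃               
──┼───┤         ┃..........┃               
MR│ M+│         ┃.~.~......┃               
──┴───┘         ┃..~.......┃               
━━━━━━━━━━━━━━━━┛...~......┃               
━━━━━━━━━┛━━━━━━━━━━━━━━━━━┛               
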